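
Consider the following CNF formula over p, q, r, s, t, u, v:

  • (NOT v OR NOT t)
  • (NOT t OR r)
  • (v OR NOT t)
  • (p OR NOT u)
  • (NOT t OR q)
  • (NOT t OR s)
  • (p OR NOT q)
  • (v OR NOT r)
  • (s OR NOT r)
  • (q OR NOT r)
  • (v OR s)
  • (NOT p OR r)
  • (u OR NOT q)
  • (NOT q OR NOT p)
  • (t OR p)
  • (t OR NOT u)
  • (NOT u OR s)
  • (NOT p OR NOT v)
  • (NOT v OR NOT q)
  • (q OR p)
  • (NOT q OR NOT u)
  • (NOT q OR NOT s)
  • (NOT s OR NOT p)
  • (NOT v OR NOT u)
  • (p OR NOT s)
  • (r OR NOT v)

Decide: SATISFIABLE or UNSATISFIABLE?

UNSATISFIABLE

p = True:
  propagation gives r=True, v=True; an empty clause results — contradiction.
p = False:
  propagation gives u=False, q=False; an empty clause results — contradiction.
Every branch closes, so no satisfying assignment exists.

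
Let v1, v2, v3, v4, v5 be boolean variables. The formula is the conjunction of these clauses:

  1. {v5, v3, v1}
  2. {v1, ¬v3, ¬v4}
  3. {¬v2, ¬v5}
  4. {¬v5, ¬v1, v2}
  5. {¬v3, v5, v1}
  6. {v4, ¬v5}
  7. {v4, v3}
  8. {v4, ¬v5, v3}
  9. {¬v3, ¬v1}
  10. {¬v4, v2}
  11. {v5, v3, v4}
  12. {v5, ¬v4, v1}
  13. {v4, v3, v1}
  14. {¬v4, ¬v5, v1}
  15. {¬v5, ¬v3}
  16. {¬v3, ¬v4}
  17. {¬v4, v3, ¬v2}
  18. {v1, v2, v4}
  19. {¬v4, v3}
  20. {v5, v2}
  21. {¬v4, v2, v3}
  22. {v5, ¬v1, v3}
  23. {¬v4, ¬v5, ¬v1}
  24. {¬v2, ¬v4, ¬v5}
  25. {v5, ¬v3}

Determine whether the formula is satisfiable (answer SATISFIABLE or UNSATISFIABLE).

UNSATISFIABLE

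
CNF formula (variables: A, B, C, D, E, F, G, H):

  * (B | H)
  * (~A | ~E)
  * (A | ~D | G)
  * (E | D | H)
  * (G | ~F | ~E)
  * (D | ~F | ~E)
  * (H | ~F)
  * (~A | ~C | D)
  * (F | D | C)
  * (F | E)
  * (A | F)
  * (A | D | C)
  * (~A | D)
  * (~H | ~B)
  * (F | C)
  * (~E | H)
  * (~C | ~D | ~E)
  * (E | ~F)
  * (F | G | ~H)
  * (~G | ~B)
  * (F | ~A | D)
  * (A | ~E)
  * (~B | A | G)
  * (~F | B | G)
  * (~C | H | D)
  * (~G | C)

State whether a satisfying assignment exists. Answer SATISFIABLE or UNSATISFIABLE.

UNSATISFIABLE

F = True:
  propagation gives H=True, B=False, E=True, A=False; an empty clause results — contradiction.
F = False:
  propagation gives E=True, A=False; an empty clause results — contradiction.
Every branch closes, so no satisfying assignment exists.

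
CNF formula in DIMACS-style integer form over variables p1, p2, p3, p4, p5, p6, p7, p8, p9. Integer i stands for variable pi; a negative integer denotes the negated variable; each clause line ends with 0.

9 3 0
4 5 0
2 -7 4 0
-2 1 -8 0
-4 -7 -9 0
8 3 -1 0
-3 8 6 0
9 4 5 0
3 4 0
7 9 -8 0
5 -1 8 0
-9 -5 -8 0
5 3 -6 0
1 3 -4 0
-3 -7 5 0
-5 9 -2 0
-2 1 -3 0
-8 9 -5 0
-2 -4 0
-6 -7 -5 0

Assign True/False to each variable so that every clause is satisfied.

p1 = False, p2 = False, p3 = True, p4 = False, p5 = True, p6 = True, p7 = False, p8 = False, p9 = False

Check each clause:
  1. (p3 ∨ p9) — p3 is true.
  2. (p5 ∨ p4) — p5 is true.
  3. (¬p7 ∨ p2 ∨ p4) — ¬p7 is true.
  4. (¬p2 ∨ ¬p8 ∨ p1) — ¬p8 is true.
  5. (¬p9 ∨ ¬p7 ∨ ¬p4) — ¬p7 is true.
  6. (p3 ∨ ¬p1 ∨ p8) — p3 is true.
  7. (p6 ∨ p8 ∨ ¬p3) — p6 is true.
  8. (p4 ∨ p5 ∨ p9) — p5 is true.
  9. (p3 ∨ p4) — p3 is true.
  10. (¬p8 ∨ p7 ∨ p9) — ¬p8 is true.
  11. (p5 ∨ ¬p1 ∨ p8) — p5 is true.
  12. (¬p8 ∨ ¬p9 ∨ ¬p5) — ¬p8 is true.
  13. (p3 ∨ p5 ∨ ¬p6) — p3 is true.
  14. (p1 ∨ p3 ∨ ¬p4) — p3 is true.
  15. (¬p7 ∨ p5 ∨ ¬p3) — ¬p7 is true.
  16. (p9 ∨ ¬p5 ∨ ¬p2) — ¬p2 is true.
  17. (¬p3 ∨ p1 ∨ ¬p2) — ¬p2 is true.
  18. (¬p8 ∨ ¬p5 ∨ p9) — ¬p8 is true.
  19. (¬p2 ∨ ¬p4) — ¬p4 is true.
  20. (¬p6 ∨ ¬p5 ∨ ¬p7) — ¬p7 is true.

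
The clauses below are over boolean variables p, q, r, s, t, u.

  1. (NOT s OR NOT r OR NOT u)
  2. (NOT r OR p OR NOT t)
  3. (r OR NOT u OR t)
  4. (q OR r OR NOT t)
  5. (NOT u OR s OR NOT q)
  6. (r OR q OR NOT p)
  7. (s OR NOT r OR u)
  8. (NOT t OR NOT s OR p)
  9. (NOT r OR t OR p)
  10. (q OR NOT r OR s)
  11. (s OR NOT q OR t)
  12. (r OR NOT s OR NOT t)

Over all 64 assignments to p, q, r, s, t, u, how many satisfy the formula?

Split on r, then s.
  r=1, s=1: remaining (p,q,t,u) ∈ {(1,0,0,0); (1,0,1,0); (1,1,0,0); (1,1,1,0)} — 4.
  r=1, s=0: a clause becomes empty — 0.
  r=0, s=1: remaining (p,q,t,u) ∈ {(0,0,0,0); (0,1,0,0); (1,1,0,0)} — 3.
  r=0, s=0: remaining (p,q,t,u) ∈ {(0,0,0,0); (0,1,1,0); (1,1,1,0)} — 3.
Total: 4 + 0 + 3 + 3 = 10.

10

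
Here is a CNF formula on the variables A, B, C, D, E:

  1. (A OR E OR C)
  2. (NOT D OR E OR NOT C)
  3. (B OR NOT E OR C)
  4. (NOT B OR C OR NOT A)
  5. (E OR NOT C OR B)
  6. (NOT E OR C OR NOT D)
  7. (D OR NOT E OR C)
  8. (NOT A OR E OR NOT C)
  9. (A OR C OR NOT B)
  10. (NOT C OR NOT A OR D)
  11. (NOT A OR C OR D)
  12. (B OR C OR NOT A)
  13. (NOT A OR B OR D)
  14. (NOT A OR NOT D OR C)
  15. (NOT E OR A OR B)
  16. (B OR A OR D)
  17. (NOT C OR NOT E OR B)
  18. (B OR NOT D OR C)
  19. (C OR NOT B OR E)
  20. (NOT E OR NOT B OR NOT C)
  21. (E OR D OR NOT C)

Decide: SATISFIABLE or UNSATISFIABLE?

C = True:
  E = True:
    propagation gives B=True; an empty clause results — contradiction.
  E = False:
    propagation gives D=False; an empty clause results — contradiction.
C = False:
  A = True:
    propagation gives B=False; an empty clause results — contradiction.
  A = False:
    propagation gives E=True, B=True; an empty clause results — contradiction.
Every branch closes, so no satisfying assignment exists.

UNSATISFIABLE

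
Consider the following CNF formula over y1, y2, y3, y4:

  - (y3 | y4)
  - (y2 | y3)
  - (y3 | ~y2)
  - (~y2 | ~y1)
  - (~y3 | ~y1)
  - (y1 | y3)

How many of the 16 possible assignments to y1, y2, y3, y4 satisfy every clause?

4

Satisfying assignments:
  y1=F y2=F y3=T y4=F
  y1=F y2=F y3=T y4=T
  y1=F y2=T y3=T y4=F
  y1=F y2=T y3=T y4=T
Count: 4.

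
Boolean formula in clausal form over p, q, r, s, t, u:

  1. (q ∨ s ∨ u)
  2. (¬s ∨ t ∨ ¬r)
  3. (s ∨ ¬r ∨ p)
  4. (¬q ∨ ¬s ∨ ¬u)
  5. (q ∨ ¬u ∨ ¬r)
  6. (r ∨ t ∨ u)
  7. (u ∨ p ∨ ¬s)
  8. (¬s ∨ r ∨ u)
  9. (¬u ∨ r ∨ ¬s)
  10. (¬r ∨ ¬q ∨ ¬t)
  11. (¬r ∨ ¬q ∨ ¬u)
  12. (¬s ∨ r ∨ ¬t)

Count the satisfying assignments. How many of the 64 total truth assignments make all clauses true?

12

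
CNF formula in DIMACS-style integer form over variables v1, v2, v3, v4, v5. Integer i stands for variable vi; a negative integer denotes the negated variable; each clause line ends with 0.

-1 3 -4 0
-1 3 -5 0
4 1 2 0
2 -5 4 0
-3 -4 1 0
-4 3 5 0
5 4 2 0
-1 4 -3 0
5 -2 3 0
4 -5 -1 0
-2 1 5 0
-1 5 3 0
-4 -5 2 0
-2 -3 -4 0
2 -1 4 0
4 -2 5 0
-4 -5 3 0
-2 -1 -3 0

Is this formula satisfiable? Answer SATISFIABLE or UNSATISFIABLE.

Set v1 = False and propagate.
For the remaining variables, v2 = True, v3 = True, v4 = False, v5 = True works.
Every clause has at least one true literal under this assignment.
So v1 = 0, v2 = 1, v3 = 1, v4 = 0, v5 = 1 is a satisfying assignment.

SATISFIABLE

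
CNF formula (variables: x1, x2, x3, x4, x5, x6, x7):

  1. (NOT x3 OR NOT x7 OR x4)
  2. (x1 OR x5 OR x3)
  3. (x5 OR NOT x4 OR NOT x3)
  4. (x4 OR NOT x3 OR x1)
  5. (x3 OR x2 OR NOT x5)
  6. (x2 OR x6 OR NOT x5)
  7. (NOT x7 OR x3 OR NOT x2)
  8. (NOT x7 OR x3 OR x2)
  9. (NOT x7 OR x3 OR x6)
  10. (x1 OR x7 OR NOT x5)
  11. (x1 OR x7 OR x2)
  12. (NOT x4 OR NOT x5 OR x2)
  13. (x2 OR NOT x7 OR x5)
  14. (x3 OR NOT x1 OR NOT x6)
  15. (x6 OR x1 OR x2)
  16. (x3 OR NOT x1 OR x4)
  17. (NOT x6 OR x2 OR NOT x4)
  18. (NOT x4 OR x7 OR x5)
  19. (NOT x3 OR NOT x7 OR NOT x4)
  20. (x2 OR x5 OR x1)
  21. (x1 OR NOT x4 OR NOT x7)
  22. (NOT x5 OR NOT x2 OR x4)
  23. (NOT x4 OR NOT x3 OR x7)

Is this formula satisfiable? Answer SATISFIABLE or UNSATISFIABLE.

SATISFIABLE

Try x1 = True.
Try x2 = True.
For the remaining variables, x3 = True, x4 = False, x5 = False, x6 = True, x7 = False works.
Every clause has at least one true literal under this assignment.
So x1=T, x2=T, x3=T, x4=F, x5=F, x6=T, x7=F is a satisfying assignment.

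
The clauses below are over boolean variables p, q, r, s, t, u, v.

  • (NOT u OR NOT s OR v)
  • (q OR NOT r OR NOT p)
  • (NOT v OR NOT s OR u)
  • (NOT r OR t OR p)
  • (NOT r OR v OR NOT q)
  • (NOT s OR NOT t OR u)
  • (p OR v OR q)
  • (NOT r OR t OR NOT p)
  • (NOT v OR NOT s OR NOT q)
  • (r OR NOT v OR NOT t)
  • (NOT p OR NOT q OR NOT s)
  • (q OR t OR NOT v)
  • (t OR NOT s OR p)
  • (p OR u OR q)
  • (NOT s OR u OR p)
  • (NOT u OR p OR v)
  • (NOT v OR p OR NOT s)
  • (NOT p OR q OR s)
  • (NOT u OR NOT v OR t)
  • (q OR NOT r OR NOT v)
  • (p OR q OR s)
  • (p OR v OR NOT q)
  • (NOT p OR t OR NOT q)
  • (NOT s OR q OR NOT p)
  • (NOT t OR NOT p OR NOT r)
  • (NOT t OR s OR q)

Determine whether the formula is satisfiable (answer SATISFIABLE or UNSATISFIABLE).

SATISFIABLE

Branch on p: take p = True.
The remaining clauses are satisfied by q = True, r = False, s = False, t = True, u = False, v = False.
Every clause has at least one true literal under this assignment.
So p = T, q = T, r = F, s = F, t = T, u = F, v = F is a satisfying assignment.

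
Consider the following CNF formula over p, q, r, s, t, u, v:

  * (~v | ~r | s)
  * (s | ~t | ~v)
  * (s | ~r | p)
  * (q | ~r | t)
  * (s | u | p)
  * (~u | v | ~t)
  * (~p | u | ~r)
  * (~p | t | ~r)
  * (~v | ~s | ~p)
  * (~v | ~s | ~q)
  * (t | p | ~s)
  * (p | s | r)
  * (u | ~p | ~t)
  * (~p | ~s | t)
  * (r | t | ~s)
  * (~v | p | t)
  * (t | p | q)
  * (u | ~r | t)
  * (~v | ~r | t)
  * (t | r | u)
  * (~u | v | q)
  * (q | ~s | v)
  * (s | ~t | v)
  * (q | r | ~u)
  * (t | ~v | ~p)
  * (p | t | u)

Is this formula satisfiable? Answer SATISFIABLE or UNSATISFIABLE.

SATISFIABLE

Try p = False.
Try q = True.
Set r = True and propagate.
  then s is forced to True.
  then v is forced to False.
  then t is forced to True.
  then u is forced to False.
So p=False, q=True, r=True, s=True, t=True, u=False, v=False is a satisfying assignment.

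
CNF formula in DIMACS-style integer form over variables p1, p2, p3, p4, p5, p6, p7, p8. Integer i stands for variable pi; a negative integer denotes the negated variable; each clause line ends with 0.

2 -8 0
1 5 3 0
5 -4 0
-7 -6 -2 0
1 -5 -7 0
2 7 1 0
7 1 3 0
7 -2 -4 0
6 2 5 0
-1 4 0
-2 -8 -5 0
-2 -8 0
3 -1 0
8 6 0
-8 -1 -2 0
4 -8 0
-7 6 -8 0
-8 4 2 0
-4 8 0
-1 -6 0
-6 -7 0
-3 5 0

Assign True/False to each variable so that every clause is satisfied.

Try p1 = False.
For the remaining variables, p2 = True, p3 = True, p4 = False, p5 = True, p6 = True, p7 = False, p8 = False works.
Every clause has at least one true literal under this assignment.

p1=False, p2=True, p3=True, p4=False, p5=True, p6=True, p7=False, p8=False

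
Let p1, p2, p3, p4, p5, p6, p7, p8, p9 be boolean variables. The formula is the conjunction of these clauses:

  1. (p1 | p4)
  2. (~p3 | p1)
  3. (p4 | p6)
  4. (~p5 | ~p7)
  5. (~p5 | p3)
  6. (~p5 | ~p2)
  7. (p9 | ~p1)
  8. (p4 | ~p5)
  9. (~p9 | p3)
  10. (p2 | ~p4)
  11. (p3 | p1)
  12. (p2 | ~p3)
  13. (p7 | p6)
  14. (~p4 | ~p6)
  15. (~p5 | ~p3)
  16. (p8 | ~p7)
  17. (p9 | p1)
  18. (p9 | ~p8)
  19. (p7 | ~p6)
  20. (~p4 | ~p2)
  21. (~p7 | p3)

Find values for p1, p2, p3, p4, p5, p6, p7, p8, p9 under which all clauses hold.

p5 occurs only negated in the remaining clauses — set p5 = False.
Try p1 = True.
  then p9 is forced to True.
  then p3 is forced to True.
  then p2 is forced to True.
  then p4 is forced to False.
  then p6 is forced to True.
  then p7 is forced to True.
  then p8 is forced to True.
Every clause has at least one true literal under this assignment.

p1 = True, p2 = True, p3 = True, p4 = False, p5 = False, p6 = True, p7 = True, p8 = True, p9 = True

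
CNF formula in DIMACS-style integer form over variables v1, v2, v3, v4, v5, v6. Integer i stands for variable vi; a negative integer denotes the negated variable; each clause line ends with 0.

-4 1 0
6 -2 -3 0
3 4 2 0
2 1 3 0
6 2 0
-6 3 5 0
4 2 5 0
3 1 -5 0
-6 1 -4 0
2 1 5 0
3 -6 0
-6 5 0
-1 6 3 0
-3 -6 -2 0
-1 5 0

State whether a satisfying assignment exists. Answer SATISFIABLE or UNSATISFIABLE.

Branch on v1: take v1 = False.
  then v4 is forced to False.
Set v2 = False and propagate.
  then v3 is forced to True.
  then v6 is forced to True.
  then v5 is forced to True.
So v1 = False, v2 = False, v3 = True, v4 = False, v5 = True, v6 = True is a satisfying assignment.

SATISFIABLE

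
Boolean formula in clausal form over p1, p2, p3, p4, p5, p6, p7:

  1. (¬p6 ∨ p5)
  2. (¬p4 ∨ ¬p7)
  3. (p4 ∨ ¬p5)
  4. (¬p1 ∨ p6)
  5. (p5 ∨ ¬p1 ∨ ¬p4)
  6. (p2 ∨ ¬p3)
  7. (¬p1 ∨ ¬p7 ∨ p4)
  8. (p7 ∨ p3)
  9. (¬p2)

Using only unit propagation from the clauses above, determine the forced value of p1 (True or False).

False

(¬p2) stands alone — p2 = False.
(p2 ∨ ¬p3) with p2 = False leaves only ¬p3, so p3 = False.
(p3 ∨ p7) with p3 = False leaves only p7, so p7 = True.
(¬p7 ∨ ¬p4) with p7 = True leaves only ¬p4, so p4 = False.
In (p4 ∨ ¬p5), p4 is now false; ¬p5 must hold, so p5 = False.
(¬p6 ∨ p5): since p5 = False, the clause reduces to (¬p6). p6 = False.
(p6 ∨ ¬p1) with p6 = False leaves only ¬p1, so p1 = False.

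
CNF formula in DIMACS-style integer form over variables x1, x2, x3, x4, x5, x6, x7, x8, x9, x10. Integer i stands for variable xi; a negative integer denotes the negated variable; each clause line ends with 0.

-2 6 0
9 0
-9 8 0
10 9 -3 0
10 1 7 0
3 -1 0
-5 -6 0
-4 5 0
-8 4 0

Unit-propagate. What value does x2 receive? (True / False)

False

(x9) is a unit clause: x9 = True.
(~x9 | x8) with x9 = True leaves only x8, so x8 = True.
(x4 | ~x8): since x8 = True, the clause reduces to (x4). x4 = True.
(x5 | ~x4) with x4 = True leaves only x5, so x5 = True.
In (~x5 | ~x6), ~x5 is now false; ~x6 must hold, so x6 = False.
In (x6 | ~x2), x6 is now false; ~x2 must hold, so x2 = False.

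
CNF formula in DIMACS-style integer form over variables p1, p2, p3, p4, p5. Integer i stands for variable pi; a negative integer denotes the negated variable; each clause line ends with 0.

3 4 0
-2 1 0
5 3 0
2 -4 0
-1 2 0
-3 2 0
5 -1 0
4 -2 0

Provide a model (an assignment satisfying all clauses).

p1=True, p2=True, p3=False, p4=True, p5=True

Check each clause:
  1. (p3 ∨ p4) — p4 is true.
  2. (p1 ∨ ¬p2) — p1 is true.
  3. (p5 ∨ p3) — p5 is true.
  4. (¬p4 ∨ p2) — p2 is true.
  5. (¬p1 ∨ p2) — p2 is true.
  6. (p2 ∨ ¬p3) — p2 is true.
  7. (p5 ∨ ¬p1) — p5 is true.
  8. (p4 ∨ ¬p2) — p4 is true.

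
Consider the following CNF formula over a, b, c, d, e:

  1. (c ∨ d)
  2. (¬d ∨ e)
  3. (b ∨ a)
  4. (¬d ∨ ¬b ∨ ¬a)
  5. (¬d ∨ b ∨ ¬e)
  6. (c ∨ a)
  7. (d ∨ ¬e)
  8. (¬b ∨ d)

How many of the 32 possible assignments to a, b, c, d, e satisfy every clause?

2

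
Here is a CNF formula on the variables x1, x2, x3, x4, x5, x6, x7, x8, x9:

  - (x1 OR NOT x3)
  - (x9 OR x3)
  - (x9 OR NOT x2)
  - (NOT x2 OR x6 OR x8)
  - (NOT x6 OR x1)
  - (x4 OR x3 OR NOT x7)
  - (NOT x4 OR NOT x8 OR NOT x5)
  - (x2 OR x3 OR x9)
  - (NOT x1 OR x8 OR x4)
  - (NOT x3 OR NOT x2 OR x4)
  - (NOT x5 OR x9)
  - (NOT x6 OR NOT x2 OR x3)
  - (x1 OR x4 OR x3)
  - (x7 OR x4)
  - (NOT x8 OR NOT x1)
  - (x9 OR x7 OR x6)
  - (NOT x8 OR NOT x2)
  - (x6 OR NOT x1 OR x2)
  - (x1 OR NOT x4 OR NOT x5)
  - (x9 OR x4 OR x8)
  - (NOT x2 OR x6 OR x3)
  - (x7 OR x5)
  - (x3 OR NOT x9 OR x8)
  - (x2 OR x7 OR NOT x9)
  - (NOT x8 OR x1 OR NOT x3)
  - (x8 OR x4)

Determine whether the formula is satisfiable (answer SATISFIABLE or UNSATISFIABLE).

Try x1 = True.
  then x8 is forced to False.
  then x4 is forced to True.
Branch on x2: take x2 = True.
  then x9 is forced to True.
  then x6 is forced to True.
  then x3 is forced to True.
The remaining clauses are satisfied by x5 = True, x7 = False.
Every clause has at least one true literal under this assignment.
So x1 = T, x2 = T, x3 = T, x4 = T, x5 = T, x6 = T, x7 = F, x8 = F, x9 = T is a satisfying assignment.

SATISFIABLE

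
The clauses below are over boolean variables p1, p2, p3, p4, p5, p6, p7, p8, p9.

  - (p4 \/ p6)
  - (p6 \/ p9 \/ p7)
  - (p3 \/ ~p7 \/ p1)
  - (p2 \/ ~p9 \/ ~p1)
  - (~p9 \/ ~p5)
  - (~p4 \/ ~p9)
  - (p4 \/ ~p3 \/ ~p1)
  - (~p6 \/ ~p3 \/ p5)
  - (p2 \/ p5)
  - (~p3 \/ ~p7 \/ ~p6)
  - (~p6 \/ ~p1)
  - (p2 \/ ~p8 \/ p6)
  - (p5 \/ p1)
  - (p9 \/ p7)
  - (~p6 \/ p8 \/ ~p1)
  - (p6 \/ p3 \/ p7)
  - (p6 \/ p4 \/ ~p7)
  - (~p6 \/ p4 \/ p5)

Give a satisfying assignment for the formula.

p1=False  p2=False  p3=True  p4=True  p5=True  p6=False  p7=True  p8=False  p9=False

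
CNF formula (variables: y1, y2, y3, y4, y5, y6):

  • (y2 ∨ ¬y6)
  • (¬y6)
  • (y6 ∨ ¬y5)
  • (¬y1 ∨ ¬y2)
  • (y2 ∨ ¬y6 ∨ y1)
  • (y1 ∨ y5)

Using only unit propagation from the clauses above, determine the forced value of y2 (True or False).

False

(¬y6) stands alone — y6 = False.
In (¬y5 ∨ y6), y6 is now false; ¬y5 must hold, so y5 = False.
From (y5 ∨ y1) and y5 = False: y1 = True.
From (¬y1 ∨ ¬y2) and y1 = True: y2 = False.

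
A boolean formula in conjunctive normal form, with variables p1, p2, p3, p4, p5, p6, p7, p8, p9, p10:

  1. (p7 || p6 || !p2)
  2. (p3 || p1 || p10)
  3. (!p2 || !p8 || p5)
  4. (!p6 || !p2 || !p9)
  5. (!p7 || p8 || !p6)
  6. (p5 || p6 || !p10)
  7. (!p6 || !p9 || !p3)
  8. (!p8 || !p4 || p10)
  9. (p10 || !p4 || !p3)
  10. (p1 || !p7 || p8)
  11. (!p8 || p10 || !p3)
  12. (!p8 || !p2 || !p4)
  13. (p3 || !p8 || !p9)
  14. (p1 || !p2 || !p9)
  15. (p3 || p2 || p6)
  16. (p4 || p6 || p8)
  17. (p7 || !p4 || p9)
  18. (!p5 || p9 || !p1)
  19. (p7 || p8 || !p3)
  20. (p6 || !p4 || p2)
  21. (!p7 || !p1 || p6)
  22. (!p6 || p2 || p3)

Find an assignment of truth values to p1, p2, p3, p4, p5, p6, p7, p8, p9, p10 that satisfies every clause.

Set p1 = False and propagate.
For the remaining variables, p2 = False, p3 = True, p4 = False, p5 = False, p6 = True, p7 = True, p8 = True, p9 = False, p10 = True works.

p1=False, p2=False, p3=True, p4=False, p5=False, p6=True, p7=True, p8=True, p9=False, p10=True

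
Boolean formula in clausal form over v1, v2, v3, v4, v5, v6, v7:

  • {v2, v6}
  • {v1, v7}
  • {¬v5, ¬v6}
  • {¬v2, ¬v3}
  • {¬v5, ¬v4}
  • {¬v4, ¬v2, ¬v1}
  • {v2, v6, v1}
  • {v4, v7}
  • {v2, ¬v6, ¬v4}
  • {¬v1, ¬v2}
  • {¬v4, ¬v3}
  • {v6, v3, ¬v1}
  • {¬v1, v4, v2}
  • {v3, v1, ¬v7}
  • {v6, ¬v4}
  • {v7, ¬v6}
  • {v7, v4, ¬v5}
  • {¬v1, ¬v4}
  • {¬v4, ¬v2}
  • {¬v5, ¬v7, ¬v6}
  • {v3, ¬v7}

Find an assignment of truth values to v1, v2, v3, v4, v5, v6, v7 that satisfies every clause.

v1 = False, v2 = False, v3 = True, v4 = False, v5 = False, v6 = True, v7 = True

Check each clause:
  1. {v2, v6} — v6 is true.
  2. {v1, v7} — v7 is true.
  3. {¬v6, ¬v5} — ¬v5 is true.
  4. {¬v3, ¬v2} — ¬v2 is true.
  5. {¬v5, ¬v4} — ¬v5 is true.
  6. {¬v4, ¬v1, ¬v2} — ¬v4 is true.
  7. {v6, v1, v2} — v6 is true.
  8. {v7, v4} — v7 is true.
  9. {¬v4, v2, ¬v6} — ¬v4 is true.
  10. {¬v2, ¬v1} — ¬v2 is true.
  11. {¬v3, ¬v4} — ¬v4 is true.
  12. {v3, v6, ¬v1} — v3 is true.
  13. {¬v1, v4, v2} — ¬v1 is true.
  14. {v3, v1, ¬v7} — v3 is true.
  15. {¬v4, v6} — ¬v4 is true.
  16. {v7, ¬v6} — v7 is true.
  17. {v4, v7, ¬v5} — ¬v5 is true.
  18. {¬v1, ¬v4} — ¬v4 is true.
  19. {¬v4, ¬v2} — ¬v4 is true.
  20. {¬v6, ¬v5, ¬v7} — ¬v5 is true.
  21. {¬v7, v3} — v3 is true.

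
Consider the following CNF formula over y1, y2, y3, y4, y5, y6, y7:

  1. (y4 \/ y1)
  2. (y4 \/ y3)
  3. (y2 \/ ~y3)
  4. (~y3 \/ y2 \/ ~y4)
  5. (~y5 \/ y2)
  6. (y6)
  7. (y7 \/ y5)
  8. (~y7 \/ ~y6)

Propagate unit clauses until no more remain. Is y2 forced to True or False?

(y6) stands alone — y6 = True.
(~y7 \/ ~y6): since y6 = True, the clause reduces to (~y7). y7 = False.
In (y7 \/ y5), y7 is now false; y5 must hold, so y5 = True.
(y2 \/ ~y5): since y5 = True, the clause reduces to (y2). y2 = True.

True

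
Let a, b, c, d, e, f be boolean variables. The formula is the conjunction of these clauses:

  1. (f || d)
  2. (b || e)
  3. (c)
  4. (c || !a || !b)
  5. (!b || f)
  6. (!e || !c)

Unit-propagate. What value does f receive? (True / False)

True

(c) stands alone — c = True.
(!c || !e) with c = True leaves only !e, so e = False.
(e || b): since e = False, the clause reduces to (b). b = True.
In (!b || f), !b is now false; f must hold, so f = True.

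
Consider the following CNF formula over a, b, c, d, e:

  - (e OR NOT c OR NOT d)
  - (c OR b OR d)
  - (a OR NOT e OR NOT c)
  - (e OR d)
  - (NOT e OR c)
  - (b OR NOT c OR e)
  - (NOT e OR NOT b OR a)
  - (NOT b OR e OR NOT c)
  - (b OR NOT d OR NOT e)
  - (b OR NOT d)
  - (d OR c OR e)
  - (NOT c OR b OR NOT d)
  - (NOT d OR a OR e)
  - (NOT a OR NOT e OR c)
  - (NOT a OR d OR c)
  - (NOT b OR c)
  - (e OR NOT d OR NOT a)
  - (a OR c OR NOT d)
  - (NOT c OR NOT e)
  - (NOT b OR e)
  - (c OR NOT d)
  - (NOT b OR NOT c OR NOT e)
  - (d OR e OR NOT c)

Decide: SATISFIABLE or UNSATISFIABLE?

c = True:
  propagation gives e=False, d=False; an empty clause results — contradiction.
c = False:
  propagation gives e=False, d=True; an empty clause results — contradiction.
Every branch closes, so no satisfying assignment exists.

UNSATISFIABLE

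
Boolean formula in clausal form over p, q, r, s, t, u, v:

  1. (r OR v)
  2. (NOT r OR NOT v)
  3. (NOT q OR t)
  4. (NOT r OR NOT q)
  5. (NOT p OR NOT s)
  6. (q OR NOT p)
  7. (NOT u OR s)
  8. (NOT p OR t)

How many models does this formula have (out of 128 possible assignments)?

Split on p, then q.
  p=1, q=1: remaining (r,s,t,u,v) ∈ {(0,0,1,0,1)} — 1.
  p=1, q=0: a clause becomes empty — 0.
  p=0, q=1: remaining (r,s,t,u,v) ∈ {(0,0,1,0,1); (0,1,1,0,1); (0,1,1,1,1)} — 3.
  p=0, q=0: t free; 6 ways for (r,s,u,v) × 2^1 = 12.
Total: 1 + 0 + 3 + 12 = 16.

16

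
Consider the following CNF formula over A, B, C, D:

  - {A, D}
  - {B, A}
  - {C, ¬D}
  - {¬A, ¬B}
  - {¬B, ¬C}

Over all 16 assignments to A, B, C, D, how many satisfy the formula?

3

The models are:
  A=T B=F C=F D=F
  A=T B=F C=T D=F
  A=T B=F C=T D=T
That's 3 in total.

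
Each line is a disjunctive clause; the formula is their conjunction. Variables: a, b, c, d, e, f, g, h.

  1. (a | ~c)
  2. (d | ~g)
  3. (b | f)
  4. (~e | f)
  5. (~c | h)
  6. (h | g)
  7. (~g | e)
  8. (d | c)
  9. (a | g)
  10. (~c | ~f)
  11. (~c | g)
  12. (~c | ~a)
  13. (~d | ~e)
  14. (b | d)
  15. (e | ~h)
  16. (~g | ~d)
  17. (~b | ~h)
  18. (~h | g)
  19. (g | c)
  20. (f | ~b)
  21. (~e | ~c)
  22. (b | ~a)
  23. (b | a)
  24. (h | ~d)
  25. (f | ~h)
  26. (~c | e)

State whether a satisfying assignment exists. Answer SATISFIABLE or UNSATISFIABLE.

c = True:
  propagation gives a=True; an empty clause results — contradiction.
c = False:
  propagation gives d=True, e=False, g=False; an empty clause results — contradiction.
Every branch closes, so no satisfying assignment exists.

UNSATISFIABLE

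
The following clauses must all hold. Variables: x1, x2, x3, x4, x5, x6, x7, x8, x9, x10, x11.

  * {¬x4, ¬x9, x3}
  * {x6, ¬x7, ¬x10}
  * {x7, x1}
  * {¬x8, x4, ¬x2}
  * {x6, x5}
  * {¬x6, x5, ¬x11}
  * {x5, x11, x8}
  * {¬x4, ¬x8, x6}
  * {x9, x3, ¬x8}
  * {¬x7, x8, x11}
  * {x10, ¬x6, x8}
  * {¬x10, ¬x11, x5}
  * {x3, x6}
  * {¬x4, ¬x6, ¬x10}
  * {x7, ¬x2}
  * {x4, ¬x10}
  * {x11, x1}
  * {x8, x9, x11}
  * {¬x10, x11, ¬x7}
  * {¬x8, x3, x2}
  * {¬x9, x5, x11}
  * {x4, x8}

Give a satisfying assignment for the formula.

Pure literal: x3 appears only positively; assign x3 = True.
x5 occurs only positively in the remaining clauses — set x5 = True.
Branch on x1: take x1 = False.
  then x7 is forced to True.
  then x11 is forced to True.
Try x2 = True.
Set x4 = True and propagate.
For the remaining variables, x6 = True, x8 = True, x9 = True, x10 = False works.

x1=F, x2=T, x3=T, x4=T, x5=T, x6=T, x7=T, x8=T, x9=T, x10=F, x11=T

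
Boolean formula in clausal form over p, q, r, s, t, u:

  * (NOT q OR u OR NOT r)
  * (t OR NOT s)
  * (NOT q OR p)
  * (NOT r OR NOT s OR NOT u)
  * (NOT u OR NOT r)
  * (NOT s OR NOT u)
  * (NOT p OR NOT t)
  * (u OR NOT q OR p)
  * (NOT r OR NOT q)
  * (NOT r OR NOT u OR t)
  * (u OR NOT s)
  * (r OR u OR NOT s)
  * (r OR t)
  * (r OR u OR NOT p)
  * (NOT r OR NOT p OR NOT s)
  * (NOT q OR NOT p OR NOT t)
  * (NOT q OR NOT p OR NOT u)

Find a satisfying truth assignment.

Pure literal: q appears only negated; assign q = False.
Pure literal: s appears only negated; assign s = False.
Branch on p: take p = True.
  then t is forced to False.
  then r is forced to True.
  then u is forced to False.
Every clause has at least one true literal under this assignment.
Check each clause:
  1. (NOT r OR NOT q OR u) — NOT q is true.
  2. (NOT s OR t) — NOT s is true.
  3. (NOT q OR p) — p is true.
  4. (NOT u OR NOT r OR NOT s) — NOT u is true.
  5. (NOT r OR NOT u) — NOT u is true.
  6. (NOT s OR NOT u) — NOT u is true.
  7. (NOT p OR NOT t) — NOT t is true.
  8. (NOT q OR u OR p) — p is true.
  9. (NOT r OR NOT q) — NOT q is true.
  10. (t OR NOT r OR NOT u) — NOT u is true.
  11. (NOT s OR u) — NOT s is true.
  12. (NOT s OR u OR r) — r is true.
  13. (r OR t) — r is true.
  14. (NOT p OR u OR r) — r is true.
  15. (NOT r OR NOT p OR NOT s) — NOT s is true.
  16. (NOT t OR NOT q OR NOT p) — NOT t is true.
  17. (NOT p OR NOT q OR NOT u) — NOT u is true.

p=T  q=F  r=T  s=F  t=F  u=F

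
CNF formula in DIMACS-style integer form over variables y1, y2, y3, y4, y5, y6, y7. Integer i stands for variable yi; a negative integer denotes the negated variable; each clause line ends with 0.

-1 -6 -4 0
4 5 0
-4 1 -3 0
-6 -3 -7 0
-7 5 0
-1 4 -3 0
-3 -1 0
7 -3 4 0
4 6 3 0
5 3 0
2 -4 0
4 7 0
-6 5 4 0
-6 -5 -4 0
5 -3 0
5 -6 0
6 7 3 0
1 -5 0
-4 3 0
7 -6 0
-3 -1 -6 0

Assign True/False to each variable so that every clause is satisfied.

y1=True, y2=True, y3=False, y4=False, y5=True, y6=True, y7=True

Check each clause:
  1. (!y1 || !y6 || !y4) — !y4 is true.
  2. (y5 || y4) — y5 is true.
  3. (y1 || !y3 || !y4) — y1 is true.
  4. (!y6 || !y7 || !y3) — !y3 is true.
  5. (!y7 || y5) — y5 is true.
  6. (!y3 || !y1 || y4) — !y3 is true.
  7. (!y3 || !y1) — !y3 is true.
  8. (y7 || y4 || !y3) — !y3 is true.
  9. (y3 || y6 || y4) — y6 is true.
  10. (y3 || y5) — y5 is true.
  11. (y2 || !y4) — y2 is true.
  12. (y4 || y7) — y7 is true.
  13. (!y6 || y4 || y5) — y5 is true.
  14. (!y5 || !y4 || !y6) — !y4 is true.
  15. (y5 || !y3) — !y3 is true.
  16. (y5 || !y6) — y5 is true.
  17. (y7 || y6 || y3) — y6 is true.
  18. (y1 || !y5) — y1 is true.
  19. (!y4 || y3) — !y4 is true.
  20. (y7 || !y6) — y7 is true.
  21. (!y3 || !y1 || !y6) — !y3 is true.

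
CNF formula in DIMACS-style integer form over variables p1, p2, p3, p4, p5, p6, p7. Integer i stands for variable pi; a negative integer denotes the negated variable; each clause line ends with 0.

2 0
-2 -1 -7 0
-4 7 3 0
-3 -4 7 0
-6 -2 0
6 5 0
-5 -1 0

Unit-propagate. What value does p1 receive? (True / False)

Unit clause (p2) sets p2 = True.
In (!p2 || !p6), !p2 is now false; !p6 must hold, so p6 = False.
(p6 || p5): since p6 = False, the clause reduces to (p5). p5 = True.
In (!p1 || !p5), !p5 is now false; !p1 must hold, so p1 = False.

False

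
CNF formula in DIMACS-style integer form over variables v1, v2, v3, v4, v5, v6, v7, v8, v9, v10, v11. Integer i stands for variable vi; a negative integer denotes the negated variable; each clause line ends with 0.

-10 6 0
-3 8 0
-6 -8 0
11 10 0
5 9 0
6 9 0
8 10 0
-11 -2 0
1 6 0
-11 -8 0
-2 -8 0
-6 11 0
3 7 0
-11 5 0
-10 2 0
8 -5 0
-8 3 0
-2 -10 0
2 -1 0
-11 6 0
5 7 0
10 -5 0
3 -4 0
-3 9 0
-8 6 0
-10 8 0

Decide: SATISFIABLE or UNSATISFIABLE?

v8 = True:
  propagation gives v6=False; an empty clause results — contradiction.
v8 = False:
  propagation gives v3=False, v10=True; an empty clause results — contradiction.
Every branch closes, so no satisfying assignment exists.

UNSATISFIABLE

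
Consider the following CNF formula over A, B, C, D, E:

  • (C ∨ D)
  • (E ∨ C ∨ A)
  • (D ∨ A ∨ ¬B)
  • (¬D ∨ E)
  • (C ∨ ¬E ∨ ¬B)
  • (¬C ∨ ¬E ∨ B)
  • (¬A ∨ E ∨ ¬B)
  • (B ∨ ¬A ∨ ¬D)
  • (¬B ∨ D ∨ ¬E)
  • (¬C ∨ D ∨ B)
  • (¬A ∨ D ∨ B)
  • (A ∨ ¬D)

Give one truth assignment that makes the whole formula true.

A=T, B=T, C=T, D=T, E=T

Branch on A: take A = True.
Set B = True and propagate.
  then E is forced to True.
  then C is forced to True.
  then D is forced to True.
Every clause has at least one true literal under this assignment.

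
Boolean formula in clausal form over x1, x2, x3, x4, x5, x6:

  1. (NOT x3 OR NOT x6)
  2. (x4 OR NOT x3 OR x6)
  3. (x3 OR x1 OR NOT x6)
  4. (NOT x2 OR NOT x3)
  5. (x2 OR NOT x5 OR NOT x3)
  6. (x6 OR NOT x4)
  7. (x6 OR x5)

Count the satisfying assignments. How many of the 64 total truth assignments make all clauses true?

Case analysis on x3 and x6:
  x3=T, x6=T: a clause becomes empty — 0.
  x3=T, x6=F: a clause becomes empty — 0.
  x3=F, x6=T: forces x1=T; x2, x4, x5 free → 2^3 = 8.
  x3=F, x6=F: remaining (x1,x2,x4,x5) ∈ {(F,F,F,T); (F,T,F,T); (T,F,F,T); (T,T,F,T)} — 4.
Total: 0 + 0 + 8 + 4 = 12.

12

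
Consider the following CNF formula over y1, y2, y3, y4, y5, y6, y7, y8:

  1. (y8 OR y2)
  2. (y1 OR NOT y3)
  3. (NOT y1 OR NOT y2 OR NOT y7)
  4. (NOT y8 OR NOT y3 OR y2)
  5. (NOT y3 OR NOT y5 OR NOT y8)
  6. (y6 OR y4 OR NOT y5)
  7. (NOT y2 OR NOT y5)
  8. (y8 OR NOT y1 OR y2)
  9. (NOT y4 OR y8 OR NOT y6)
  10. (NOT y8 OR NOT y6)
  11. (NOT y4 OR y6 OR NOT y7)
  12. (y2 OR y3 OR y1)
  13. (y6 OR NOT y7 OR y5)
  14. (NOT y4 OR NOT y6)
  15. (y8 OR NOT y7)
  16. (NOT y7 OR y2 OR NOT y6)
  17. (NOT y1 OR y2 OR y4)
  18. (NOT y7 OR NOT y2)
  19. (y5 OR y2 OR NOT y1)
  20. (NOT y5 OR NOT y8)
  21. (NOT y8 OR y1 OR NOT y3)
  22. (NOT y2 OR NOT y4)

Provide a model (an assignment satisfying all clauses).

Pure literal: y7 appears only negated; assign y7 = False.
Set y1 = True and propagate.
Branch on y2: take y2 = True.
  then y5 is forced to False.
  then y4 is forced to False.
Try y6 = False.
y3, y8 are now unconstrained; take y3 = False, y8 = True.

y1=1, y2=1, y3=0, y4=0, y5=0, y6=0, y7=0, y8=1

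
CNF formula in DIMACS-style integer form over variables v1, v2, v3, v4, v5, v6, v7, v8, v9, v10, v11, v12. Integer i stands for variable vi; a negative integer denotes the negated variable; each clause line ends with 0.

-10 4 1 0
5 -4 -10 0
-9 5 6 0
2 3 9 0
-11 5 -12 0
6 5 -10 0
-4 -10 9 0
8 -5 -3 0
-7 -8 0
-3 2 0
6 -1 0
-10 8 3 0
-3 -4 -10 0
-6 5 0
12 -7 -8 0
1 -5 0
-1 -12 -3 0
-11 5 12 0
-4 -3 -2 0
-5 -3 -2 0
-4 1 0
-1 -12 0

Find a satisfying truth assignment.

v7 occurs only negated in the remaining clauses — set v7 = False.
Pure literal: v10 appears only negated; assign v10 = False.
Try v1 = True.
  then v6 is forced to True.
  then v5 is forced to True.
  then v12 is forced to False.
Branch on v2: take v2 = False.
  then v3 is forced to False.
  then v9 is forced to True.
v4, v8, v11 are now unconstrained; take v4 = True, v8 = False, v11 = False.
Every clause has at least one true literal under this assignment.
Check each clause:
  1. (NOT v10 OR v4 OR v1) — v1 is true.
  2. (NOT v10 OR v5 OR NOT v4) — v5 is true.
  3. (v6 OR NOT v9 OR v5) — v5 is true.
  4. (v2 OR v9 OR v3) — v9 is true.
  5. (NOT v12 OR v5 OR NOT v11) — NOT v11 is true.
  6. (NOT v10 OR v5 OR v6) — v5 is true.
  7. (NOT v4 OR NOT v10 OR v9) — v9 is true.
  8. (NOT v5 OR v8 OR NOT v3) — NOT v3 is true.
  9. (NOT v8 OR NOT v7) — NOT v8 is true.
  10. (v2 OR NOT v3) — NOT v3 is true.
  11. (v6 OR NOT v1) — v6 is true.
  12. (NOT v10 OR v8 OR v3) — NOT v10 is true.
  13. (NOT v3 OR NOT v10 OR NOT v4) — NOT v3 is true.
  14. (NOT v6 OR v5) — v5 is true.
  15. (NOT v7 OR v12 OR NOT v8) — NOT v8 is true.
  16. (NOT v5 OR v1) — v1 is true.
  17. (NOT v1 OR NOT v12 OR NOT v3) — NOT v12 is true.
  18. (NOT v11 OR v5 OR v12) — v5 is true.
  19. (NOT v4 OR NOT v2 OR NOT v3) — NOT v3 is true.
  20. (NOT v5 OR NOT v3 OR NOT v2) — NOT v3 is true.
  21. (NOT v4 OR v1) — v1 is true.
  22. (NOT v12 OR NOT v1) — NOT v12 is true.

v1=T, v2=F, v3=F, v4=T, v5=T, v6=T, v7=F, v8=F, v9=T, v10=F, v11=F, v12=F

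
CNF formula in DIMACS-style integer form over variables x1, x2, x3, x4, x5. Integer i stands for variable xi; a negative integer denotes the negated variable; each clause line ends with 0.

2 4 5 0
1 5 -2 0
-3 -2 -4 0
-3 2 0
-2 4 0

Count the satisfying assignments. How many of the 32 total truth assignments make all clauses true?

9

Split on x2, then x4.
  x2=1, x4=1: remaining (x1,x3,x5) ∈ {(0,0,1); (1,0,0); (1,0,1)} — 3.
  x2=1, x4=0: a clause becomes empty — 0.
  x2=0, x4=1: remaining (x1,x3,x5) ∈ {(0,0,0); (0,0,1); (1,0,0); (1,0,1)} — 4.
  x2=0, x4=0: remaining (x1,x3,x5) ∈ {(0,0,1); (1,0,1)} — 2.
Total: 3 + 0 + 4 + 2 = 9.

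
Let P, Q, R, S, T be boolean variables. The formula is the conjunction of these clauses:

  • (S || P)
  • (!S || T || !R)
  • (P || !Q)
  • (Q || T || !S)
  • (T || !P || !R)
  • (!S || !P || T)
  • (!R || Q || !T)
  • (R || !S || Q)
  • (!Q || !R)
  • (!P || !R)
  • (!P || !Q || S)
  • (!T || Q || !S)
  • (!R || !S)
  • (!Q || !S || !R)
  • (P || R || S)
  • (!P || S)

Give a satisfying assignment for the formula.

P=T, Q=T, R=F, S=T, T=T

Check each clause:
  1. (S || P) — P is true.
  2. (T || !R || !S) — !R is true.
  3. (!Q || P) — P is true.
  4. (T || !S || Q) — Q is true.
  5. (T || !P || !R) — T is true.
  6. (!S || !P || T) — T is true.
  7. (!T || Q || !R) — Q is true.
  8. (R || !S || Q) — Q is true.
  9. (!Q || !R) — !R is true.
  10. (!R || !P) — !R is true.
  11. (!P || !Q || S) — S is true.
  12. (!S || Q || !T) — Q is true.
  13. (!R || !S) — !R is true.
  14. (!R || !Q || !S) — !R is true.
  15. (R || S || P) — P is true.
  16. (S || !P) — S is true.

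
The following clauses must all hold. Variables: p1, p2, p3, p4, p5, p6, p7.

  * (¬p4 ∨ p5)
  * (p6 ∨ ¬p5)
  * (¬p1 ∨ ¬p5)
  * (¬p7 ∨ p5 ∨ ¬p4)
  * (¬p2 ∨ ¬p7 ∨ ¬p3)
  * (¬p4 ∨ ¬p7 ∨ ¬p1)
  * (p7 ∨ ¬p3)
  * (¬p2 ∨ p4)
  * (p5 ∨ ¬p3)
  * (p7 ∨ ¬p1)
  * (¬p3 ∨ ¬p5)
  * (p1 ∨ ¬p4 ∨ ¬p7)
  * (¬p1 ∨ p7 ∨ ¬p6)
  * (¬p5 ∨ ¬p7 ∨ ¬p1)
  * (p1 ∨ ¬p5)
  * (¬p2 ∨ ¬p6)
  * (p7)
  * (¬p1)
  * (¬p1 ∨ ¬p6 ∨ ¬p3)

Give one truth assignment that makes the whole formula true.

p1=0, p2=0, p3=0, p4=0, p5=0, p6=1, p7=1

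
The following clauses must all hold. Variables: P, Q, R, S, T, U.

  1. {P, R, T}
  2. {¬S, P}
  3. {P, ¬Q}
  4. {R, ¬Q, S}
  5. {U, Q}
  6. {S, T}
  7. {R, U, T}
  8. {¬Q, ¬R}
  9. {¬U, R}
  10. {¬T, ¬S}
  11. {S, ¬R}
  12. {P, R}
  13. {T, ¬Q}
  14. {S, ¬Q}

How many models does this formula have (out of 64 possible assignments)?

The models are:
  P=T Q=F R=T S=T T=F U=T
That's 1 in total.

1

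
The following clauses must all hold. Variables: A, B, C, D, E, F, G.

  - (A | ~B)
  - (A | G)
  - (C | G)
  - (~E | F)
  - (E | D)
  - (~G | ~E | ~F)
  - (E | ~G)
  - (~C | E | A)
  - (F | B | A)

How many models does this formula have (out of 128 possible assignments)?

8

Case analysis on E and A:
  E=T, A=T: remaining (B,C,D,F,G) ∈ {(F,T,F,T,F); (F,T,T,T,F); (T,T,F,T,F); (T,T,T,T,F)} — 4.
  E=T, A=F: a clause becomes empty — 0.
  E=F, A=T: remaining (B,C,D,F,G) ∈ {(F,T,T,F,F); (F,T,T,T,F); (T,T,T,F,F); (T,T,T,T,F)} — 4.
  E=F, A=F: a clause becomes empty — 0.
Total: 4 + 0 + 4 + 0 = 8.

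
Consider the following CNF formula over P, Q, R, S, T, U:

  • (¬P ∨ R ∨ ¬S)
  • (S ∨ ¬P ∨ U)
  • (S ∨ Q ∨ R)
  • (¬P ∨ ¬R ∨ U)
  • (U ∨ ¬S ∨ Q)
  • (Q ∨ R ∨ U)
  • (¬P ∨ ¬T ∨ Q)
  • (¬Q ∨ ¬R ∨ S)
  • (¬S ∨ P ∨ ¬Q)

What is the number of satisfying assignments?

18

Case analysis on Q and S:
  Q=1, S=1: remaining (P,R,T,U) ∈ {(1,1,0,1); (1,1,1,1)} — 2.
  Q=1, S=0: T free; 3 ways for (P,R,U) × 2^1 = 6.
  Q=0, S=1: 5 of the 16 assignments to (P,R,T,U) work.
  Q=0, S=0: 5 of the 16 assignments to (P,R,T,U) work.
Total: 2 + 6 + 5 + 5 = 18.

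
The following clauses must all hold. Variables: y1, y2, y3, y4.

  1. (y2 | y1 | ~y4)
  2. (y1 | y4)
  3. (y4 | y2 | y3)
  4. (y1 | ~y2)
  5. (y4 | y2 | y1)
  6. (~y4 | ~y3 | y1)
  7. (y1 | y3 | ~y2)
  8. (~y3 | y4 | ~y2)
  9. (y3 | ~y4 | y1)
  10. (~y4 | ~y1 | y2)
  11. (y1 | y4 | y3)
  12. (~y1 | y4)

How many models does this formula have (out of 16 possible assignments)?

2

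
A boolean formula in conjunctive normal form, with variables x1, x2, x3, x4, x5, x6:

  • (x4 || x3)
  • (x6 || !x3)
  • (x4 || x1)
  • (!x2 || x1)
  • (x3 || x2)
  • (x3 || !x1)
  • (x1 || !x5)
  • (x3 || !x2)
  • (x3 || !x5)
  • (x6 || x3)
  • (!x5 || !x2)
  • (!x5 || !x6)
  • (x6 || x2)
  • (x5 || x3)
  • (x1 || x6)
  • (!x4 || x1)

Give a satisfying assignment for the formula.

x1 = True, x2 = False, x3 = True, x4 = True, x5 = False, x6 = True

Check each clause:
  1. (x3 || x4) — x3 is true.
  2. (!x3 || x6) — x6 is true.
  3. (x1 || x4) — x1 is true.
  4. (x1 || !x2) — x1 is true.
  5. (x2 || x3) — x3 is true.
  6. (!x1 || x3) — x3 is true.
  7. (!x5 || x1) — x1 is true.
  8. (!x2 || x3) — x3 is true.
  9. (!x5 || x3) — x3 is true.
  10. (x3 || x6) — x3 is true.
  11. (!x5 || !x2) — !x5 is true.
  12. (!x6 || !x5) — !x5 is true.
  13. (x6 || x2) — x6 is true.
  14. (x3 || x5) — x3 is true.
  15. (x1 || x6) — x1 is true.
  16. (x1 || !x4) — x1 is true.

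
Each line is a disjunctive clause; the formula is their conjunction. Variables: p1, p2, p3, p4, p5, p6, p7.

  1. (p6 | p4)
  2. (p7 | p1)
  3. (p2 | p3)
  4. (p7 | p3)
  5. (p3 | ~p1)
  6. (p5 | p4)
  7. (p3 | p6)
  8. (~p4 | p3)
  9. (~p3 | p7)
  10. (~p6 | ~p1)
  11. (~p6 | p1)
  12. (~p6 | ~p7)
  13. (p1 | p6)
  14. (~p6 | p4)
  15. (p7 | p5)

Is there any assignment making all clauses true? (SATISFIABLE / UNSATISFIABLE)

SATISFIABLE

Pure literal: p5 appears only positively; assign p5 = True.
Branch on p1: take p1 = True.
  then p3 is forced to True.
  then p7 is forced to True.
  then p6 is forced to False.
  then p4 is forced to True.
p2 is now unconstrained; take p2 = False.
Every clause has at least one true literal under this assignment.
So p1=True  p2=False  p3=True  p4=True  p5=True  p6=False  p7=True is a satisfying assignment.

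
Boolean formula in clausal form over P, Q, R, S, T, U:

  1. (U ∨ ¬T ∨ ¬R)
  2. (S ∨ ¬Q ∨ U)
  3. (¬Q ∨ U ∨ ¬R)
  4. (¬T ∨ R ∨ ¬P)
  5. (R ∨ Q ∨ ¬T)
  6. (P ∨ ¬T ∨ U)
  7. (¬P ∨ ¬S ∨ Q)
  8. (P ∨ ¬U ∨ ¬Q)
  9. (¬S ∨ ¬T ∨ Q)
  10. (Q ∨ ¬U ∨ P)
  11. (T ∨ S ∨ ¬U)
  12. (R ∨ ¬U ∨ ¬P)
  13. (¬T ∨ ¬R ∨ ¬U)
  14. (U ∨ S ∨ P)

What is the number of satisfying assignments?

7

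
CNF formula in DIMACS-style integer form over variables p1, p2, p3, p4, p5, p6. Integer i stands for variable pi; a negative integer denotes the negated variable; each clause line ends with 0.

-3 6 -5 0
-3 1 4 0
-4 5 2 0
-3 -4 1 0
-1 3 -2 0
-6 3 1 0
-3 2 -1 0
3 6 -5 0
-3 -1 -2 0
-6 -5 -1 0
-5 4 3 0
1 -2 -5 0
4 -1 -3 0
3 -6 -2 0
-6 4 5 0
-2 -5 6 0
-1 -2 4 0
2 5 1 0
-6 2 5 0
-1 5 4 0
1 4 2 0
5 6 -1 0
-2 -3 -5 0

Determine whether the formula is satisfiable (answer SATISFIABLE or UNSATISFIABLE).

Set p1 = False and propagate.
For the remaining variables, p2 = True, p3 = False, p4 = False, p5 = False, p6 = False works.
Every clause has at least one true literal under this assignment.
So p1 = False, p2 = True, p3 = False, p4 = False, p5 = False, p6 = False is a satisfying assignment.

SATISFIABLE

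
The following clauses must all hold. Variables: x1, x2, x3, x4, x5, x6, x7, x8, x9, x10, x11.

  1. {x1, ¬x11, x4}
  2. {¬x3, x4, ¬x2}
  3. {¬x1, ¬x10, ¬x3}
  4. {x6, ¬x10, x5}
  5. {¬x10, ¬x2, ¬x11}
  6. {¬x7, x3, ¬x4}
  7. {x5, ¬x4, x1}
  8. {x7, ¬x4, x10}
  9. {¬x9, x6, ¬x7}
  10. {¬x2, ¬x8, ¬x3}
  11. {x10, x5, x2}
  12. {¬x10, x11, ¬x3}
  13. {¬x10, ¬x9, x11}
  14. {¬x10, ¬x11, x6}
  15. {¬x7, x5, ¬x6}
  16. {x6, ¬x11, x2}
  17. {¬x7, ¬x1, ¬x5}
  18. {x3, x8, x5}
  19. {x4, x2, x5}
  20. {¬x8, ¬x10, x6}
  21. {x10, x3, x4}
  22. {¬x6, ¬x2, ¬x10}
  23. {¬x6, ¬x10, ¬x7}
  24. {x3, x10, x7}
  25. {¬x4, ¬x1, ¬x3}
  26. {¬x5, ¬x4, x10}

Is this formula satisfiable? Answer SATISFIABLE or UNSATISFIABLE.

x9 occurs only negated in the remaining clauses — set x9 = False.
Try x1 = True.
The remaining clauses are satisfied by x2 = False, x3 = True, x4 = False, x5 = True, x6 = False, x7 = False, x8 = False, x10 = False, x11 = False.
So x1=True, x2=False, x3=True, x4=False, x5=True, x6=False, x7=False, x8=False, x9=False, x10=False, x11=False is a satisfying assignment.

SATISFIABLE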